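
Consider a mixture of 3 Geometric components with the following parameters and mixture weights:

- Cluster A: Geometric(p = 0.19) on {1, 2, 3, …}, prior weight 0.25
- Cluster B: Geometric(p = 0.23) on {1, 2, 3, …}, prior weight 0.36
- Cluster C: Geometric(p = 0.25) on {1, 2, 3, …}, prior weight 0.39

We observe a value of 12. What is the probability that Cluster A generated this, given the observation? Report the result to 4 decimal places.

0.3473

P(component k | x) = π_k·f_k(x) / marginal(x), where marginal(x) = Σ_j π_j·f_j(x).
Geometric probabilities:
  L_A = 0.0187106
  L_B = 0.0129756
  L_C = 0.0105588
Weight by the priors:
  π_A·L_A = 0.25 × 0.0187106 = 0.00467766
  π_B·L_B = 0.36 × 0.0129756 = 0.0046712
  π_C·L_C = 0.39 × 0.0105588 = 0.00411793
Normaliser: 0.00467766 + 0.0046712 + 0.00411793 = 0.0134668
So the posterior for Cluster A is 0.00467766 / 0.0134668 ≈ 0.3473.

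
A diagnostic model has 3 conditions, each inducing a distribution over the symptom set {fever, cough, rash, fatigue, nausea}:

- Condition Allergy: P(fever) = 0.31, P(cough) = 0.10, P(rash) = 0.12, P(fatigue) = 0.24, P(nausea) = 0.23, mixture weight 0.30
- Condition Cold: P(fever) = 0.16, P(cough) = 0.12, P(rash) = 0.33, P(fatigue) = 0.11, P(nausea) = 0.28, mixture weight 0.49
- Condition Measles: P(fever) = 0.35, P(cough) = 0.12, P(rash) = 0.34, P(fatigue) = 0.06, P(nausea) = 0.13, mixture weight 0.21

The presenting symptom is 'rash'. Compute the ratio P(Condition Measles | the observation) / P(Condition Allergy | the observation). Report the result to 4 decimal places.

1.9833

Posterior odds = (π_i f_i(x)) / (π_j f_j(x)); the normalising sum cancels.
Evaluate each component's likelihood at the observed value:
  p_Allergy = 0.12
  p_Cold = 0.33
  p_Measles = 0.34
0.0714 / 0.036 ≈ 1.9833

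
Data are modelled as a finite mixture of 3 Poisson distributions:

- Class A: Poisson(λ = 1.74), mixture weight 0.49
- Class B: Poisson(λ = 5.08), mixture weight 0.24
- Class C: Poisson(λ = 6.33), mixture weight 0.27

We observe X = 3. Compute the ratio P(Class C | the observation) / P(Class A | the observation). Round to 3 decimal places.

Posterior odds = (π_i f_i(x)) / (π_j f_j(x)); the normalising sum cancels.
Poisson probabilities:
  p_A = 0.154108
  p_B = 0.135901
  p_C = 0.0753314
Odds = (0.27/0.49) × (0.0753314/0.154108) = 0.55102 × 0.488823 ≈ 0.269

0.269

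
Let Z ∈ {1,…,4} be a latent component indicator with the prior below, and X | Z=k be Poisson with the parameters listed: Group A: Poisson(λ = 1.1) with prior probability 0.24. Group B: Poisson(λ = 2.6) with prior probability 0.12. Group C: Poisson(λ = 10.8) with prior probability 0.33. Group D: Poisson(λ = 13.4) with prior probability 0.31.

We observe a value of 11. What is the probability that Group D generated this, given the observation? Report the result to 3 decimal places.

0.428

The responsibility of component k is P(Z=k) f_k(x) divided by Σ_j P(Z=j) f_j(x).
Poisson probabilities:
  p_A = 2.37925e-08
  p_B = 6.82945e-05
  p_C = 0.119159
  p_D = 0.0949404
Prior × likelihood for each component:
  P(Z=A)·p_A = 0.24 × 2.37925e-08 = 5.7102e-09
  P(Z=B)·p_B = 0.12 × 6.82945e-05 = 8.19533e-06
  P(Z=C)·p_C = 0.33 × 0.119159 = 0.0393223
  P(Z=D)·p_D = 0.31 × 0.0949404 = 0.0294315
Evidence: 5.7102e-09 + 8.19533e-06 + 0.0393223 + 0.0294315 = 0.068762
So the posterior for Group D is 0.0294315 / 0.068762 ≈ 0.428.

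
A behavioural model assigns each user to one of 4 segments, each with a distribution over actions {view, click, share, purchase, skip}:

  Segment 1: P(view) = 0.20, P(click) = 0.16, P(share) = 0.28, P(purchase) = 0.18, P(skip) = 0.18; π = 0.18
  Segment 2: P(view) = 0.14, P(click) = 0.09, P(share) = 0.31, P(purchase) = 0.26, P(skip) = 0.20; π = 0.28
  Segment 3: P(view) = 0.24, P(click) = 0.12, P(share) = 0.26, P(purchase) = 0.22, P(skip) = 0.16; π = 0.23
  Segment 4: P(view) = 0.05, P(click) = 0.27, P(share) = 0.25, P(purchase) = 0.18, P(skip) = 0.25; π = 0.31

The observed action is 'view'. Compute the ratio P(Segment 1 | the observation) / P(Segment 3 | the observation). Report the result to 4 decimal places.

0.6522

Only the two components matter; the odds are (π_i f_i(x)) / (π_j f_j(x)).
Evaluate each component's likelihood at the observed value:
  p_1 = 0.2
  p_2 = 0.14
  p_3 = 0.24
  p_4 = 0.05
Odds = (0.18/0.23) × (0.2/0.24) = 0.782609 × 0.833333 ≈ 0.6522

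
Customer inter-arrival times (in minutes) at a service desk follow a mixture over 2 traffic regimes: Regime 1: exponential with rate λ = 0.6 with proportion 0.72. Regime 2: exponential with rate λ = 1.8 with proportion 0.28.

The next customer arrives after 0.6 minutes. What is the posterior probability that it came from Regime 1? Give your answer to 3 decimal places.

Apply Bayes' rule: the posterior for each component is proportional to its prior times its likelihood at x.
Component likelihoods at x = 0.6 minutes:
  p_1 = 0.6·e^(−0.6·0.6) = 0.6·e^(−0.3600) = 0.418606
  p_2 = 1.8·e^(−1.8·0.6) = 1.8·e^(−1.0800) = 0.611272
Prior × likelihood for each component:
  w_1·p_1 = 0.72 × 0.418606 = 0.301396
  w_2·p_2 = 0.28 × 0.611272 = 0.171156
Normaliser: 0.301396 + 0.171156 = 0.472552
Responsibility of Regime 1: 0.301396 / 0.472552 ≈ 0.638

0.638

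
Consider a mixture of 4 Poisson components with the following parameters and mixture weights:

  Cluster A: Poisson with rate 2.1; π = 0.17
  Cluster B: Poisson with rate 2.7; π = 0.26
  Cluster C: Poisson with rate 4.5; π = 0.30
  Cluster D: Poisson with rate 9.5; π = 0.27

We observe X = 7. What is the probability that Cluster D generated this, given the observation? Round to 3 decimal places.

P(component k | x) = π_k·f_k(x) / marginal(x), where marginal(x) = Σ_j π_j·f_j(x).
Poisson probabilities:
  f_A = e^(−2.1)·2.1^7/7! = 0.00437609
  f_B = e^(−2.7)·2.7^7/7! = 0.0139483
  f_C = e^(−4.5)·4.5^7/7! = 0.0823629
  f_D = e^(−9.5)·9.5^7/7! = 0.103714
Prior × likelihood for each component:
  π_A·f_A = 0.17 × 0.00437609 = 0.000743935
  π_B·f_B = 0.26 × 0.0139483 = 0.00362655
  π_C·f_C = 0.30 × 0.0823629 = 0.0247089
  π_D·f_D = 0.27 × 0.103714 = 0.0280028
Denominator: 0.000743935 + 0.00362655 + 0.0247089 + 0.0280028 = 0.0570821
P(Cluster D | data) = 0.0280028 / 0.0570821 ≈ 0.491

0.491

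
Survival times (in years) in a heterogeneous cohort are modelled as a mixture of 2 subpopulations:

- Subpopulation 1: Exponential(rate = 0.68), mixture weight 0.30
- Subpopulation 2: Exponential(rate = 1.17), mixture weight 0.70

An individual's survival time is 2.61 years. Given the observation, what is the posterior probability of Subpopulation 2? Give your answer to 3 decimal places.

P(component k | x) = P(Z=k)·f_k(x) / marginal(x), where marginal(x) = Σ_j P(Z=j)·f_j(x).
Exponential densities:
  f_1 = 0.115272
  f_2 = 0.0552053
Unnormalised posteriors:
  P(Z=1)·f_1 = 0.30 × 0.115272 = 0.0345815
  P(Z=2)·f_2 = 0.70 × 0.0552053 = 0.0386437
Denominator: 0.0345815 + 0.0386437 = 0.0732253
P(Subpopulation 2 | x) ≈ 0.528

0.528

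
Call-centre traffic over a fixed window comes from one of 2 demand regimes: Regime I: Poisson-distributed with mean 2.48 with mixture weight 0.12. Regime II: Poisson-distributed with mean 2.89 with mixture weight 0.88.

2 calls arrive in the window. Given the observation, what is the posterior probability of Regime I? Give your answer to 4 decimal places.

The responsibility of component k is π_k f_k(x) divided by Σ_j π_j f_j(x).
Poisson probabilities:
  f_I = e^(−2.48)·2.48^2/2! = 0.257527
  f_II = e^(−2.89)·2.89^2/2! = 0.232089
Multiply by the mixture weights:
  π_I·f_I = 0.12 × 0.257527 = 0.0309033
  π_II·f_II = 0.88 × 0.232089 = 0.204238
Sum: 0.0309033 + 0.204238 = 0.235142
P(Regime I | data) = 0.0309033 / 0.235142 ≈ 0.1314

0.1314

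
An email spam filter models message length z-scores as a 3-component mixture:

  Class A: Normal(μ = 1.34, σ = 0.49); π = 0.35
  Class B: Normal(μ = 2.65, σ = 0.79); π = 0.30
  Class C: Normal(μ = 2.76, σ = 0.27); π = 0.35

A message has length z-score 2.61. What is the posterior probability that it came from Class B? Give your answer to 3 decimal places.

Apply Bayes' rule: the posterior for each component is proportional to its prior times its likelihood at x.
Evaluate each component's likelihood at the observed value:
  f_A = 0.028314
  f_B = 0.504343
  f_C = 1.26627
Unnormalised posteriors:
  π_A·f_A = 0.35 × 0.028314 = 0.00990991
  π_B·f_B = 0.30 × 0.504343 = 0.151303
  π_C·f_C = 0.35 × 1.26627 = 0.443194
Normaliser: 0.00990991 + 0.151303 + 0.443194 = 0.604407
Responsibility of Class B: 0.151303 / 0.604407 ≈ 0.250

0.250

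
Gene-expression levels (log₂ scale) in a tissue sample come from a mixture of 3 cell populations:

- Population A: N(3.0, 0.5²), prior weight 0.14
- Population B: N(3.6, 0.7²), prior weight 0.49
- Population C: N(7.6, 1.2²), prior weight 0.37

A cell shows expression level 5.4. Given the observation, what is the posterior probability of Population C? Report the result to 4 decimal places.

P(component k | x) = π_k·f_k(x) / marginal(x), where marginal(x) = Σ_j π_j·f_j(x).
Normal densities:
  p_A = (1/(0.5·√(2π)))·exp(−(5.4−3.0)²/(2·0.5²)) = 0.797885·exp(-11.52000) = 7.9226e-06
  p_B = (1/(0.7·√(2π)))·exp(−(5.4−3.6)²/(2·0.7²)) = 0.569918·exp(-3.30612) = 0.0208921
  p_C = (1/(1.2·√(2π)))·exp(−(5.4−7.6)²/(2·1.2²)) = 0.332452·exp(-1.68056) = 0.061926
Multiply by the mixture weights:
  π_A·p_A = 0.14 × 7.9226e-06 = 1.10916e-06
  π_B·p_B = 0.49 × 0.0208921 = 0.0102371
  π_C·p_C = 0.37 × 0.061926 = 0.0229126
Normaliser: 1.10916e-06 + 0.0102371 + 0.0229126 = 0.0331508
Responsibility of Population C: 0.0229126 / 0.0331508 ≈ 0.6912

0.6912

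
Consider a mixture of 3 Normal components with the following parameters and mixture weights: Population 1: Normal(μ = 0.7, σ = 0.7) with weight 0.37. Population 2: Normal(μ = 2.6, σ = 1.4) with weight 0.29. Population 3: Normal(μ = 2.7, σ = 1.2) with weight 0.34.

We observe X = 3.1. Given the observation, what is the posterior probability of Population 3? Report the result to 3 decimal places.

P(component k | x) = π_k·f_k(x) / marginal(x), where marginal(x) = Σ_j π_j·f_j(x).
Evaluate each component's likelihood at the observed value:
  f_1 = 0.0015967
  f_2 = 0.267353
  f_3 = 0.314486
Multiply by the mixture weights:
  π_1·f_1 = 0.37 × 0.0015967 = 0.00059078
  π_2·f_2 = 0.29 × 0.267353 = 0.0775323
  π_3·f_3 = 0.34 × 0.314486 = 0.106925
Denominator: 0.00059078 + 0.0775323 + 0.106925 = 0.185048
P(Population 3 | the observation) = 0.106925 / 0.185048 ≈ 0.578

0.578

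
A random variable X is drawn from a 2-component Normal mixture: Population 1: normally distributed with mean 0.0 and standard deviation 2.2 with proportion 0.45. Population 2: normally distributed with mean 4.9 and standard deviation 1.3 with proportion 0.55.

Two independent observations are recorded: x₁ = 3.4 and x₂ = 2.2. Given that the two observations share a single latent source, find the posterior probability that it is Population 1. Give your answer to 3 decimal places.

0.469

By Bayes' theorem, P(k | x) = w_k f_k(x) / Σ_j w_j f_j(x).
Since both observations come from the same component, the likelihood for component k is f_k(x₁)·f_k(x₂).
  p_1 = [(1/(2.2·√(2π)))·exp(−(3.4−0.0)²/(2·2.2²)) = 0.181337·exp(-1.19421) = 0.0549347] × [0.109987] = 0.00604208
  p_2 = [(1/(1.3·√(2π)))·exp(−(3.4−4.9)²/(2·1.3²)) = 0.306879·exp(-0.66568) = 0.157712] × [0.0355041] = 0.00559943
Prior × likelihood for each component:
  w_1·p_1 = 0.45 × 0.00604208 = 0.00271894
  w_2·p_2 = 0.55 × 0.00559943 = 0.00307969
Marginal: 0.00271894 + 0.00307969 = 0.00579862
P(Population 1 | data) = 0.00271894 / 0.00579862 ≈ 0.469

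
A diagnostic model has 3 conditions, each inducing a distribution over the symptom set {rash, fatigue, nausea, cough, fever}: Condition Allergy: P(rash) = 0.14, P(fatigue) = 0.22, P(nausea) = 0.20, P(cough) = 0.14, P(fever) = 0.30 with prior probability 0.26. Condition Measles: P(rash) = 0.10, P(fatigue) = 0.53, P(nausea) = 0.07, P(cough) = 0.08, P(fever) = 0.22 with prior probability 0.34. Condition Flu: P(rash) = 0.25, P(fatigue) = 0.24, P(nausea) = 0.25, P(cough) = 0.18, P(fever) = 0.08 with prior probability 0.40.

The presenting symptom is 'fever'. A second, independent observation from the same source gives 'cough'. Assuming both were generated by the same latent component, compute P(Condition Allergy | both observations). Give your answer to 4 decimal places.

0.4818

Posterior ∝ prior × likelihood, so P(k | x) ∝ P(Z=k) f_k(x); normalise over all components.
Since both observations come from the same component, the likelihood for component k is f_k(x₁)·f_k(x₂).
  L_Allergy = [P(fever | comp) = 0.30] × [0.14] = 0.042
  L_Measles = [P(fever | comp) = 0.22] × [0.08] = 0.0176
  L_Flu = [P(fever | comp) = 0.08] × [0.18] = 0.0144
Prior × likelihood for each component:
  P(Z=Allergy)·L_Allergy = 0.26 × 0.042 = 0.01092
  P(Z=Measles)·L_Measles = 0.34 × 0.0176 = 0.005984
  P(Z=Flu)·L_Flu = 0.40 × 0.0144 = 0.00576
Normaliser: 0.01092 + 0.005984 + 0.00576 = 0.022664
So the posterior for Condition Allergy is 0.01092 / 0.022664 ≈ 0.4818.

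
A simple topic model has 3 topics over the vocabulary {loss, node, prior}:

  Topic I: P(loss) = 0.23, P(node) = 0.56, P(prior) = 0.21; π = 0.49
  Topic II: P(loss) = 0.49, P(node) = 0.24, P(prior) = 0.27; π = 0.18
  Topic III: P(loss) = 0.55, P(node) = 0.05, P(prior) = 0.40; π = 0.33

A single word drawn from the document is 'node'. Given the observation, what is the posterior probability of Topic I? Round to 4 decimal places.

Apply Bayes' rule: the posterior for each component is proportional to its prior times its likelihood at x.
Component likelihoods at x = 'node':
  L_I = P(node | comp) = 0.56
  L_II = P(node | comp) = 0.24
  L_III = P(node | comp) = 0.05
Unnormalised posteriors:
  π_I·L_I = 0.49 × 0.56 = 0.2744
  π_II·L_II = 0.18 × 0.24 = 0.0432
  π_III·L_III = 0.33 × 0.05 = 0.0165
Denominator: 0.2744 + 0.0432 + 0.0165 = 0.3341
So the posterior for Topic I is 0.2744 / 0.3341 ≈ 0.8213.

0.8213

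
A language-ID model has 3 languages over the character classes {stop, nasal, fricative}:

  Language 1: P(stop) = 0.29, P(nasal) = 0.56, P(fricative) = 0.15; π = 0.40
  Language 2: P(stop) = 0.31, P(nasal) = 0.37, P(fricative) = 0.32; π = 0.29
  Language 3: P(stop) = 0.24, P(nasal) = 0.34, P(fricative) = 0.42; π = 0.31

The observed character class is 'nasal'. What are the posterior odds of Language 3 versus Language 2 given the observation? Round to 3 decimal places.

0.982

Posterior odds = (π_i f_i(x)) / (π_j f_j(x)); the normalising sum cancels.
Component likelihoods at x = 'nasal':
  L_1 = 0.56
  L_2 = 0.37
  L_3 = 0.34
0.1054 / 0.1073 ≈ 0.982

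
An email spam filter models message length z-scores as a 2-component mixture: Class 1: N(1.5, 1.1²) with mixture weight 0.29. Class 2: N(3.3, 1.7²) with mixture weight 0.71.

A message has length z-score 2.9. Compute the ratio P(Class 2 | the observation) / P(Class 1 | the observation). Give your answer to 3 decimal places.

3.464

The posterior odds equal the prior odds times the likelihood ratio: (π_i/π_j)·(f_i(x)/f_j(x)).
Component likelihoods at x = 2.9:
  p_1 = (1/(1.1·√(2π)))·exp(−(2.9−1.5)²/(2·1.1²)) = 0.362675·exp(-0.80992) = 0.161352
  p_2 = (1/(1.7·√(2π)))·exp(−(2.9−3.3)²/(2·1.7²)) = 0.234672·exp(-0.02768) = 0.228265
0.162068 / 0.0467921 ≈ 3.464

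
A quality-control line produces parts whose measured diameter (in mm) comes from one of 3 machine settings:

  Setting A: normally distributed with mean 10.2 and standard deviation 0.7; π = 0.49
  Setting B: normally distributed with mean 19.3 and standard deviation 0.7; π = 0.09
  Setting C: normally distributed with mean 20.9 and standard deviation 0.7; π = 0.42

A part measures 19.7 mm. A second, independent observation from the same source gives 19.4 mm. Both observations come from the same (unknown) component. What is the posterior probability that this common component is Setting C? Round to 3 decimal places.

By Bayes' theorem, P(k | x) = w_k f_k(x) / Σ_j w_j f_j(x).
Since both observations come from the same component, the likelihood for component k is f_k(x₁)·f_k(x₂).
  L_A = [(1/(0.7·√(2π)))·exp(−(19.7−10.2)²/(2·0.7²)) = 0.569918·exp(-92.09184) = 5.76548e-41] × [1.76583e-38] = 1.01809e-78
  L_B = [(1/(0.7·√(2π)))·exp(−(19.7−19.3)²/(2·0.7²)) = 0.569918·exp(-0.16327) = 0.484068] × [0.564132] = 0.273078
  L_C = [(1/(0.7·√(2π)))·exp(−(19.7−20.9)²/(2·0.7²)) = 0.569918·exp(-1.46939) = 0.131119] × [0.057373] = 0.00752268
Prior × likelihood for each component:
  w_A·L_A = 0.49 × 1.01809e-78 = 4.98863e-79
  w_B·L_B = 0.09 × 0.273078 = 0.0245771
  w_C·L_C = 0.42 × 0.00752268 = 0.00315952
Denominator: 4.98863e-79 + 0.0245771 + 0.00315952 = 0.0277366
So the posterior for Setting C is 0.00315952 / 0.0277366 ≈ 0.114.

0.114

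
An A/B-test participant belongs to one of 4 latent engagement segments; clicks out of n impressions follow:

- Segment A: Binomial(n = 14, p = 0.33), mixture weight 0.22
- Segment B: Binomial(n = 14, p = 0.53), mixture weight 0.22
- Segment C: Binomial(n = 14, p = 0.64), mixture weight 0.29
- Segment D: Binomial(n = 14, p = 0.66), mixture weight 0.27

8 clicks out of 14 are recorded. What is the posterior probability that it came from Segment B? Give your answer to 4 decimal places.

0.2932

The responsibility of component k is π_k f_k(x) divided by Σ_j π_j f_j(x).
Binomial probabilities:
  f_A = C(14,8)·0.33^8·0.67^6 = 3003·0.000140641·0.0904584 = 0.0382046
  f_B = C(14,8)·0.53^8·0.47^6 = 3003·0.00622597·0.0107792 = 0.201535
  f_C = C(14,8)·0.64^8·0.36^6 = 3003·0.0281475·0.00217678 = 0.183997
  f_D = C(14,8)·0.66^8·0.34^6 = 3003·0.0360041·0.0015448 = 0.167025
Unnormalised posteriors:
  π_A·f_A = 0.22 × 0.0382046 = 0.00840501
  π_B·f_B = 0.22 × 0.201535 = 0.0443376
  π_C·f_C = 0.29 × 0.183997 = 0.0533591
  π_D·f_D = 0.27 × 0.167025 = 0.0450966
Normaliser: 0.00840501 + 0.0443376 + 0.0533591 + 0.0450966 = 0.151198
Responsibility of Segment B: 0.0443376 / 0.151198 ≈ 0.2932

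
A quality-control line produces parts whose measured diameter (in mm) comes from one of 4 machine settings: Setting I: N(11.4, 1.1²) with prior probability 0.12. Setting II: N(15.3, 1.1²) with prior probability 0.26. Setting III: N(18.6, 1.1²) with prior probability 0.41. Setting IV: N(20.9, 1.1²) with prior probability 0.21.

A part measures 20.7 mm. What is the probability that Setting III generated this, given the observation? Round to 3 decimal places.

0.243

P(component k | x) = π_k·f_k(x) / marginal(x), where marginal(x) = Σ_j π_j·f_j(x).
Evaluate each component's likelihood at the observed value:
  f_I = (1/(1.1·√(2π)))·exp(−(20.7−11.4)²/(2·1.1²)) = 0.362675·exp(-35.73967) = 1.09138e-16
  f_II = (1/(1.1·√(2π)))·exp(−(20.7−15.3)²/(2·1.1²)) = 0.362675·exp(-12.04959) = 2.12055e-06
  f_III = (1/(1.1·√(2π)))·exp(−(20.7−18.6)²/(2·1.1²)) = 0.362675·exp(-1.82231) = 0.0586268
  f_IV = (1/(1.1·√(2π)))·exp(−(20.7−20.9)²/(2·1.1²)) = 0.362675·exp(-0.01653) = 0.356729
Multiply by the mixture weights:
  π_I·f_I = 0.12 × 1.09138e-16 = 1.30966e-17
  π_II·f_II = 0.26 × 2.12055e-06 = 5.51343e-07
  π_III·f_III = 0.41 × 0.0586268 = 0.024037
  π_IV·f_IV = 0.21 × 0.356729 = 0.0749132
Denominator: 1.30966e-17 + 5.51343e-07 + 0.024037 + 0.0749132 = 0.0989507
P(Setting III | 20.7 mm) = 0.024037 / 0.0989507 ≈ 0.243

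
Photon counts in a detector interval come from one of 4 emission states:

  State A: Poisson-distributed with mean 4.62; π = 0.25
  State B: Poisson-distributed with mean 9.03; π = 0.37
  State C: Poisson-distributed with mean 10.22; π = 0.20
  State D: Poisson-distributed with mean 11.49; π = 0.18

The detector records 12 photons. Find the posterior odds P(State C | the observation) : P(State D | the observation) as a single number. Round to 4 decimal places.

0.9702

Since P(k|x) ∝ π_k f_k(x), the posterior odds are π_i f_i(x) / (π_j f_j(x)).
Poisson probabilities:
  p_A = 0.00194503
  p_B = 0.0734915
  p_C = 0.0987607
  p_D = 0.113099
Odds = (0.20/0.18) × (0.0987607/0.113099) = 1.11111 × 0.873221 ≈ 0.9702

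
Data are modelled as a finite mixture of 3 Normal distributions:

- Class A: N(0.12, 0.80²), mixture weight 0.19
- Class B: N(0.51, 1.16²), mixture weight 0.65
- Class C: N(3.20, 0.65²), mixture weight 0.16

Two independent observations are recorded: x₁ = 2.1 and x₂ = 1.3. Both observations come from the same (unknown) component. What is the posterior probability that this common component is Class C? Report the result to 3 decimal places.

Posterior ∝ prior × likelihood, so P(k | x) ∝ π_k f_k(x); normalise over all components.
Since both observations come from the same component, the likelihood for component k is f_k(x₁)·f_k(x₂).
  p_A = [0.0233162] × [0.168031] = 0.00391784
  p_B = [0.134424] × [0.272733] = 0.0366619
  p_C = [0.146591] × [0.00856266] = 0.00125521
Unnormalised posteriors:
  π_A·p_A = 0.19 × 0.00391784 = 0.000744389
  π_B·p_B = 0.65 × 0.0366619 = 0.0238303
  π_C·p_C = 0.16 × 0.00125521 = 0.000200833
Normaliser: 0.000744389 + 0.0238303 + 0.000200833 = 0.0247755
Responsibility of Class C: 0.000200833 / 0.0247755 ≈ 0.008

0.008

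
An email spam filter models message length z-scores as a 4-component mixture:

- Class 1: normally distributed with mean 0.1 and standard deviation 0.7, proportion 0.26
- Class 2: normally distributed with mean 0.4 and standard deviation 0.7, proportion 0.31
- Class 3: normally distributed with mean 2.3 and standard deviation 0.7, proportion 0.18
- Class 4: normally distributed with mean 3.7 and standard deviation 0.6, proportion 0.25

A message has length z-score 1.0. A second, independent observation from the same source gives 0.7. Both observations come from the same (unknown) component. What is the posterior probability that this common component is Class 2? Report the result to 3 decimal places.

0.707

Apply Bayes' rule: the posterior for each component is proportional to its prior times its likelihood at x.
Since both observations come from the same component, the likelihood for component k is f_k(x₁)·f_k(x₂).
  L_1 = [0.249376] × [0.394707] = 0.0984305
  L_2 = [0.394707] × [0.51991] = 0.205212
  L_3 = [0.101596] × [0.0418147] = 0.00424819
  L_4 = [2.66396e-05] × [2.47787e-06] = 6.60093e-11
Weight by the priors:
  π_1·L_1 = 0.26 × 0.0984305 = 0.0255919
  π_2·L_2 = 0.31 × 0.205212 = 0.0636158
  π_3·L_3 = 0.18 × 0.00424819 = 0.000764675
  π_4·L_4 = 0.25 × 6.60093e-11 = 1.65023e-11
Normaliser: 0.0255919 + 0.0636158 + 0.000764675 + 1.65023e-11 = 0.0899724
P(Class 2 | x) = 0.0636158 / 0.0899724 ≈ 0.707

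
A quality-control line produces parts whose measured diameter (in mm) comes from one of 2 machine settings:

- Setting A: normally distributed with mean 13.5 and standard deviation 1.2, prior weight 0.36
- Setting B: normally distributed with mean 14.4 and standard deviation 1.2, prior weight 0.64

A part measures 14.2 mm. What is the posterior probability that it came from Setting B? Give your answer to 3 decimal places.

By Bayes' theorem, P(k | x) = P(Z=k) f_k(x) / Σ_j P(Z=j) f_j(x).
Evaluate each component's likelihood at the observed value:
  L_A = (1/(1.2·√(2π)))·exp(−(14.2−13.5)²/(2·1.2²)) = 0.332452·exp(-0.17014) = 0.280439
  L_B = (1/(1.2·√(2π)))·exp(−(14.2−14.4)²/(2·1.2²)) = 0.332452·exp(-0.01389) = 0.327866
Prior × likelihood for each component:
  P(Z=A)·L_A = 0.36 × 0.280439 = 0.100958
  P(Z=B)·L_B = 0.64 × 0.327866 = 0.209835
Sum: 0.100958 + 0.209835 = 0.310793
P(Setting B | 14.2 mm) ≈ 0.675

0.675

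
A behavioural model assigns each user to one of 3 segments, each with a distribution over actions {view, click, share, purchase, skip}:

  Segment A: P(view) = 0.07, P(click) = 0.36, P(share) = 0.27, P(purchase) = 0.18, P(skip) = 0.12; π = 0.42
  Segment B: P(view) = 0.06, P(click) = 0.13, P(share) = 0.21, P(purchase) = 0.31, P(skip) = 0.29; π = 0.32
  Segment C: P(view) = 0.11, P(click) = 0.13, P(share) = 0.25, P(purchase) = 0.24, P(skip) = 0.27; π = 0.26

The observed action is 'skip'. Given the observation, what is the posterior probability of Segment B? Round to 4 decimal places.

Posterior ∝ prior × likelihood, so P(k | x) ∝ P(Z=k) f_k(x); normalise over all components.
Categorical probabilities:
  p_A = P(skip | comp) = 0.12
  p_B = P(skip | comp) = 0.29
  p_C = P(skip | comp) = 0.27
Multiply by the mixture weights:
  P(Z=A)·p_A = 0.42 × 0.12 = 0.0504
  P(Z=B)·p_B = 0.32 × 0.29 = 0.0928
  P(Z=C)·p_C = 0.26 × 0.27 = 0.0702
Denominator: 0.0504 + 0.0928 + 0.0702 = 0.2134
Responsibility of Segment B: 0.0928 / 0.2134 ≈ 0.4349

0.4349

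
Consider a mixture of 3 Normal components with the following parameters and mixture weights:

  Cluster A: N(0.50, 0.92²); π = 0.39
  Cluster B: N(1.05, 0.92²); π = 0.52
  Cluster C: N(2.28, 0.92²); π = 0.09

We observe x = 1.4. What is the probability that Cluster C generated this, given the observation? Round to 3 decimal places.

By Bayes' theorem, P(k | x) = P(Z=k) f_k(x) / Σ_j P(Z=j) f_j(x).
Component likelihoods at x = 1.4:
  L_A = (1/(0.92·√(2π)))·exp(−(1.4−0.50)²/(2·0.92²)) = 0.433633·exp(-0.47850) = 0.268728
  L_B = (1/(0.92·√(2π)))·exp(−(1.4−1.05)²/(2·0.92²)) = 0.433633·exp(-0.07237) = 0.403361
  L_C = (1/(0.92·√(2π)))·exp(−(1.4−2.28)²/(2·0.92²)) = 0.433633·exp(-0.45747) = 0.27444
Unnormalised posteriors:
  P(Z=A)·L_A = 0.39 × 0.268728 = 0.104804
  P(Z=B)·L_B = 0.52 × 0.403361 = 0.209748
  P(Z=C)·L_C = 0.09 × 0.27444 = 0.0246996
Marginal: 0.104804 + 0.209748 + 0.0246996 = 0.339252
Responsibility of Cluster C: 0.0246996 / 0.339252 ≈ 0.073

0.073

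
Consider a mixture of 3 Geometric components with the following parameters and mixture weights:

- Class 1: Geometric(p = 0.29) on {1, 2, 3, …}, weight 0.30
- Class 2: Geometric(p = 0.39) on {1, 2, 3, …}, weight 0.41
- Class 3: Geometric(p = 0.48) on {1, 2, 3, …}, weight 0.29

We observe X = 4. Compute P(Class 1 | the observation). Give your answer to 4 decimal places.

0.3579

By Bayes' theorem, P(k | x) = w_k f_k(x) / Σ_j w_j f_j(x).
Component likelihoods at x = 4:
  f_1 = 0.103794
  f_2 = 0.0885226
  f_3 = 0.0674918
Unnormalised posteriors:
  w_1·f_1 = 0.30 × 0.103794 = 0.0311383
  w_2·f_2 = 0.41 × 0.0885226 = 0.0362943
  w_3·f_3 = 0.29 × 0.0674918 = 0.0195726
Marginal: 0.0311383 + 0.0362943 + 0.0195726 = 0.0870052
Responsibility of Class 1: 0.0311383 / 0.0870052 ≈ 0.3579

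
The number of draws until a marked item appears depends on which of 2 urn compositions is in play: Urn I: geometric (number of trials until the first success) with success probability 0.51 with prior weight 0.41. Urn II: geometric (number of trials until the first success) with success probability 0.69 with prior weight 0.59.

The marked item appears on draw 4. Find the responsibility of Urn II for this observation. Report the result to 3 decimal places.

0.330

Posterior ∝ prior × likelihood, so P(k | x) ∝ P(Z=k) f_k(x); normalise over all components.
Component likelihoods at x = 4:
  f_I = 0.51·(1−0.51)^3 = 0.51·0.117649 = 0.060001
  f_II = 0.69·(1−0.69)^3 = 0.69·0.029791 = 0.0205558
Multiply by the mixture weights:
  P(Z=I)·f_I = 0.41 × 0.060001 = 0.0246004
  P(Z=II)·f_II = 0.59 × 0.0205558 = 0.0121279
Denominator: 0.0246004 + 0.0121279 = 0.0367283
So the posterior for Urn II is 0.0121279 / 0.0367283 ≈ 0.330.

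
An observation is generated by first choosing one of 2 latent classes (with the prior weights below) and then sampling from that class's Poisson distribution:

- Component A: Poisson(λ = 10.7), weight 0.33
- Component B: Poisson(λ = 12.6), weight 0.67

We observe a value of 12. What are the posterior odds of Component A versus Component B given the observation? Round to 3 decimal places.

Posterior odds = (w_i f_i(x)) / (w_j f_j(x)); the normalising sum cancels.
Component likelihoods at x = 12:
  f_A = e^(−10.7)·10.7^12/12! = 0.106003
  f_B = e^(−12.6)·12.6^12/12! = 0.11272
0.0349809 / 0.0755221 ≈ 0.463

0.463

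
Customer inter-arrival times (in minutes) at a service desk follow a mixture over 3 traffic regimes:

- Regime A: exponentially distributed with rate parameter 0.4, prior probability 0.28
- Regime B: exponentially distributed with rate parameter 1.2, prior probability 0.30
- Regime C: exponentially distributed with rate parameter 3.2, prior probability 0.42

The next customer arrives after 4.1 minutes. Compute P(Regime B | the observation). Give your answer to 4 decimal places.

The responsibility of component k is w_k f_k(x) divided by Σ_j w_j f_j(x).
Exponential densities:
  f_A = 0.077592
  f_B = 0.00875896
  f_C = 6.41514e-06
Prior × likelihood for each component:
  w_A·f_A = 0.28 × 0.077592 = 0.0217258
  w_B·f_B = 0.30 × 0.00875896 = 0.00262769
  w_C·f_C = 0.42 × 6.41514e-06 = 2.69436e-06
Marginal: 0.0217258 + 0.00262769 + 2.69436e-06 = 0.0243561
P(Regime B | x) ≈ 0.1079

0.1079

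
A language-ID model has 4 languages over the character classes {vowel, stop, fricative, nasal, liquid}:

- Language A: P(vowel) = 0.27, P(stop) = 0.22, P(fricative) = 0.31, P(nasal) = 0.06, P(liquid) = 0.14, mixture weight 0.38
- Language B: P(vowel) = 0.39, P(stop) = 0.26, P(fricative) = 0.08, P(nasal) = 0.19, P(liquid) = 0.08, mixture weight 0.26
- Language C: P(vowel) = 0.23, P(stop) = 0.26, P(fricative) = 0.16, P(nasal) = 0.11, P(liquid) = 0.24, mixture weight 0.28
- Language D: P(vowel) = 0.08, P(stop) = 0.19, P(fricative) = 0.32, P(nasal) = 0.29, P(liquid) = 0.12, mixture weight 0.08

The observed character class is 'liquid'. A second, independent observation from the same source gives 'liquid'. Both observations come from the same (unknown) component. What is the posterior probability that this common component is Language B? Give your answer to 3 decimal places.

Posterior ∝ prior × likelihood, so P(k | x) ∝ w_k f_k(x); normalise over all components.
Since both observations come from the same component, the likelihood for component k is f_k(x₁)·f_k(x₂).
  L_A = [P(liquid | comp) = 0.14] × [0.14] = 0.0196
  L_B = [P(liquid | comp) = 0.08] × [0.08] = 0.0064
  L_C = [P(liquid | comp) = 0.24] × [0.24] = 0.0576
  L_D = [P(liquid | comp) = 0.12] × [0.12] = 0.0144
Unnormalised posteriors:
  w_A·L_A = 0.38 × 0.0196 = 0.007448
  w_B·L_B = 0.26 × 0.0064 = 0.001664
  w_C·L_C = 0.28 × 0.0576 = 0.016128
  w_D·L_D = 0.08 × 0.0144 = 0.001152
Evidence: 0.007448 + 0.001664 + 0.016128 + 0.001152 = 0.026392
P(Language B | x₁, x₂) ≈ 0.063

0.063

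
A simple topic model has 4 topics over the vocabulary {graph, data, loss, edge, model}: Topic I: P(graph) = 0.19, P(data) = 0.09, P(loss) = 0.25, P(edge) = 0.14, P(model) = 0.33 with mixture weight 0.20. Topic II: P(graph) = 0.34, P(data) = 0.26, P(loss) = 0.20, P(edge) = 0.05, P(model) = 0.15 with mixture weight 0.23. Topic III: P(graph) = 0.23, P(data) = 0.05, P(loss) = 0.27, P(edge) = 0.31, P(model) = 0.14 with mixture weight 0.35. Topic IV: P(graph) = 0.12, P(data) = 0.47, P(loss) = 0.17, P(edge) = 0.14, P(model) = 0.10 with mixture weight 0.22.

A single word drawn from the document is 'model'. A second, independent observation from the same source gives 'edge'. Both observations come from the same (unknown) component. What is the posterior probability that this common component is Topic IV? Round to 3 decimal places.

0.105

By Bayes' theorem, P(k | x) = π_k f_k(x) / Σ_j π_j f_j(x).
Since both observations come from the same component, the likelihood for component k is f_k(x₁)·f_k(x₂).
  f_I = [0.33] × [0.14] = 0.0462
  f_II = [0.15] × [0.05] = 0.0075
  f_III = [0.14] × [0.31] = 0.0434
  f_IV = [0.1] × [0.14] = 0.014
Prior × likelihood for each component:
  π_I·f_I = 0.20 × 0.0462 = 0.00924
  π_II·f_II = 0.23 × 0.0075 = 0.001725
  π_III·f_III = 0.35 × 0.0434 = 0.01519
  π_IV·f_IV = 0.22 × 0.014 = 0.00308
Marginal: 0.00924 + 0.001725 + 0.01519 + 0.00308 = 0.029235
So the posterior for Topic IV is 0.00308 / 0.029235 ≈ 0.105.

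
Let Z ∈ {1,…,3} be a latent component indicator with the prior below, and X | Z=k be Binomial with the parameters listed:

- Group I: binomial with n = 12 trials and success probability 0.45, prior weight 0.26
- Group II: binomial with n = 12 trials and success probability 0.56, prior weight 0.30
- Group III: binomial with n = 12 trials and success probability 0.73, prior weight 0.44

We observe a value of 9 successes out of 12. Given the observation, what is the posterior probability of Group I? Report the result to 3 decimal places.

P(component k | x) = π_k·f_k(x) / marginal(x), where marginal(x) = Σ_j π_j·f_j(x).
Component likelihoods at x = 9 successes out of 12:
  f_I = C(12,9)·0.45^9·0.55^3 = 220·0.000756681·0.166375 = 0.0276964
  f_II = C(12,9)·0.56^9·0.44^3 = 220·0.00541617·0.085184 = 0.101502
  f_III = C(12,9)·0.73^9·0.27^3 = 220·0.0588716·0.019683 = 0.254929
Multiply by the mixture weights:
  π_I·f_I = 0.26 × 0.0276964 = 0.00720106
  π_II·f_II = 0.30 × 0.101502 = 0.0304505
  π_III·f_III = 0.44 × 0.254929 = 0.112169
Denominator: 0.00720106 + 0.0304505 + 0.112169 = 0.14982
P(Group I | x) = 0.00720106 / 0.14982 ≈ 0.048

0.048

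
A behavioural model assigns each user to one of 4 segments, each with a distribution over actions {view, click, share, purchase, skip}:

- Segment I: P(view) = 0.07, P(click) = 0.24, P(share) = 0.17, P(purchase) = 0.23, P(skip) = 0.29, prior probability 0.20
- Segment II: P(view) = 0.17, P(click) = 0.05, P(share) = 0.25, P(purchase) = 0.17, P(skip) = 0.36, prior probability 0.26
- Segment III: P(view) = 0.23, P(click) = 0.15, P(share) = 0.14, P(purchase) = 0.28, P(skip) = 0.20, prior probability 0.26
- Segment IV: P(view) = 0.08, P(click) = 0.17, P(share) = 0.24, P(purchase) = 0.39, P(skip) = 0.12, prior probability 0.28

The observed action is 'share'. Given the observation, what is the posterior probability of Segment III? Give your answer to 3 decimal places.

0.180

The responsibility of component k is P(Z=k) f_k(x) divided by Σ_j P(Z=j) f_j(x).
Categorical probabilities:
  f_I = 0.17
  f_II = 0.25
  f_III = 0.14
  f_IV = 0.24
Prior × likelihood for each component:
  P(Z=I)·f_I = 0.20 × 0.17 = 0.034
  P(Z=II)·f_II = 0.26 × 0.25 = 0.065
  P(Z=III)·f_III = 0.26 × 0.14 = 0.0364
  P(Z=IV)·f_IV = 0.28 × 0.24 = 0.0672
Normaliser: 0.034 + 0.065 + 0.0364 + 0.0672 = 0.2026
Responsibility of Segment III: 0.0364 / 0.2026 ≈ 0.180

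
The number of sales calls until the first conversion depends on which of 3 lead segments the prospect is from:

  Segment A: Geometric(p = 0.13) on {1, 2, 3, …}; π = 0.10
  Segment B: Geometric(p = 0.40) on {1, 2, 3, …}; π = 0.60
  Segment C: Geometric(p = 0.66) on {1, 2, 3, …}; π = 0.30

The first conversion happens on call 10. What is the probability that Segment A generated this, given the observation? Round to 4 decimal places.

0.6043

Posterior ∝ prior × likelihood, so P(k | x) ∝ w_k f_k(x); normalise over all components.
Component likelihoods at x = 10:
  L_A = 0.0371207
  L_B = 0.00403108
  L_C = 4.00732e-05
Unnormalised posteriors:
  w_A·L_A = 0.10 × 0.0371207 = 0.00371207
  w_B·L_B = 0.60 × 0.00403108 = 0.00241865
  w_C·L_C = 0.30 × 4.00732e-05 = 1.2022e-05
Denominator: 0.00371207 + 0.00241865 + 1.2022e-05 = 0.00614274
Responsibility of Segment A: 0.00371207 / 0.00614274 ≈ 0.6043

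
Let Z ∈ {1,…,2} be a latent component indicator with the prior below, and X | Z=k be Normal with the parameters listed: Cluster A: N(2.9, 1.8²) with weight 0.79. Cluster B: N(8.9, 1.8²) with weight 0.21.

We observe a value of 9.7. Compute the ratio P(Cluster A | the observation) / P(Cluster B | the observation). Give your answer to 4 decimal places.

0.0033

The posterior odds equal the prior odds times the likelihood ratio: (w_i/w_j)·(f_i(x)/f_j(x)).
Component likelihoods at x = 9.7:
  f_A = (1/(1.8·√(2π)))·exp(−(9.7−2.9)²/(2·1.8²)) = 0.221635·exp(-7.13580) = 0.00017644
  f_B = (1/(1.8·√(2π)))·exp(−(9.7−8.9)²/(2·1.8²)) = 0.221635·exp(-0.09877) = 0.200791
Odds = (0.79/0.21) × (0.00017644/0.200791) = 3.7619 × 0.000878726 ≈ 0.0033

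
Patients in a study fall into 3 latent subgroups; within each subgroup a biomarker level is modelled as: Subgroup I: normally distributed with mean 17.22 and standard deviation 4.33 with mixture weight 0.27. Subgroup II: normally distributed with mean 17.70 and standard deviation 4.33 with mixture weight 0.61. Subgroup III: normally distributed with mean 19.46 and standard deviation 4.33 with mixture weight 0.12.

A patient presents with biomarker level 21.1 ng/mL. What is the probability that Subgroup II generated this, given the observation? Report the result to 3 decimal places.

By Bayes' theorem, P(k | x) = P(Z=k) f_k(x) / Σ_j P(Z=j) f_j(x).
Normal densities:
  p_I = 0.0616686
  p_II = 0.0676918
  p_III = 0.0857574
Prior × likelihood for each component:
  P(Z=I)·p_I = 0.27 × 0.0616686 = 0.0166505
  P(Z=II)·p_II = 0.61 × 0.0676918 = 0.041292
  P(Z=III)·p_III = 0.12 × 0.0857574 = 0.0102909
Normaliser: 0.0166505 + 0.041292 + 0.0102909 = 0.0682334
P(Subgroup II | data) ≈ 0.605

0.605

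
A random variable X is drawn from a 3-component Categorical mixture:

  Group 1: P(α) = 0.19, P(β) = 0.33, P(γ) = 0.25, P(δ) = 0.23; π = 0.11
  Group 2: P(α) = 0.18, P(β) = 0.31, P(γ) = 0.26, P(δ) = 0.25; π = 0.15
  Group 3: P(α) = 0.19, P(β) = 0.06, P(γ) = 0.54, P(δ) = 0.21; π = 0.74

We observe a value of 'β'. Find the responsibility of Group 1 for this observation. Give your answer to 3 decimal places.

0.285

By Bayes' theorem, P(k | x) = π_k f_k(x) / Σ_j π_j f_j(x).
Categorical probabilities:
  L_1 = 0.33
  L_2 = 0.31
  L_3 = 0.06
Unnormalised posteriors:
  π_1·L_1 = 0.11 × 0.33 = 0.0363
  π_2·L_2 = 0.15 × 0.31 = 0.0465
  π_3·L_3 = 0.74 × 0.06 = 0.0444
Marginal: 0.0363 + 0.0465 + 0.0444 = 0.1272
P(Group 1 | x) ≈ 0.285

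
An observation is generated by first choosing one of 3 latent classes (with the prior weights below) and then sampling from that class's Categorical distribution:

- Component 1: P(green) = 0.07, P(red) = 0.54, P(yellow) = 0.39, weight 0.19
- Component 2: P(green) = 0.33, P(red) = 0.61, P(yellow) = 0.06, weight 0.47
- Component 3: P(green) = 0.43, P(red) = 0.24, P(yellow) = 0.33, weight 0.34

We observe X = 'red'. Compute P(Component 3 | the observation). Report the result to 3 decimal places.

Posterior ∝ prior × likelihood, so P(k | x) ∝ π_k f_k(x); normalise over all components.
Categorical probabilities:
  f_1 = P(red | comp) = 0.54
  f_2 = P(red | comp) = 0.61
  f_3 = P(red | comp) = 0.24
Weight by the priors:
  π_1·f_1 = 0.19 × 0.54 = 0.1026
  π_2·f_2 = 0.47 × 0.61 = 0.2867
  π_3·f_3 = 0.34 × 0.24 = 0.0816
Evidence: 0.1026 + 0.2867 + 0.0816 = 0.4709
So the posterior for Component 3 is 0.0816 / 0.4709 ≈ 0.173.

0.173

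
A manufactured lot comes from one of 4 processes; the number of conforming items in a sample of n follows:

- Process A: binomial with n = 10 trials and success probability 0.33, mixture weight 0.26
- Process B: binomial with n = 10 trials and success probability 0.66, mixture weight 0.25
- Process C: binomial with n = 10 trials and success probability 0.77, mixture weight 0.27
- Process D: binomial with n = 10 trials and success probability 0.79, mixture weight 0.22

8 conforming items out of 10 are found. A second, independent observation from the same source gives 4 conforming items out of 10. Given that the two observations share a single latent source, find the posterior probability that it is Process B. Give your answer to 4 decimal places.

0.6579

P(component k | x) = π_k·f_k(x) / marginal(x), where marginal(x) = Σ_j π_j·f_j(x).
Since both observations come from the same component, the likelihood for component k is f_k(x₁)·f_k(x₂).
  p_A = [0.00284102] × [0.225281] = 0.000640026
  p_B = [0.187293] × [0.0615557] = 0.011529
  p_C = [0.294167] × [0.0109282] = 0.00321472
  p_D = [0.30107] × [0.00701525] = 0.00211208
Weight by the priors:
  π_A·p_A = 0.26 × 0.000640026 = 0.000166407
  π_B·p_B = 0.25 × 0.011529 = 0.00288224
  π_C·p_C = 0.27 × 0.00321472 = 0.000867974
  π_D·p_D = 0.22 × 0.00211208 = 0.000464659
Sum: 0.000166407 + 0.00288224 + 0.000867974 + 0.000464659 = 0.00438128
Responsibility of Process B: 0.00288224 / 0.00438128 ≈ 0.6579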